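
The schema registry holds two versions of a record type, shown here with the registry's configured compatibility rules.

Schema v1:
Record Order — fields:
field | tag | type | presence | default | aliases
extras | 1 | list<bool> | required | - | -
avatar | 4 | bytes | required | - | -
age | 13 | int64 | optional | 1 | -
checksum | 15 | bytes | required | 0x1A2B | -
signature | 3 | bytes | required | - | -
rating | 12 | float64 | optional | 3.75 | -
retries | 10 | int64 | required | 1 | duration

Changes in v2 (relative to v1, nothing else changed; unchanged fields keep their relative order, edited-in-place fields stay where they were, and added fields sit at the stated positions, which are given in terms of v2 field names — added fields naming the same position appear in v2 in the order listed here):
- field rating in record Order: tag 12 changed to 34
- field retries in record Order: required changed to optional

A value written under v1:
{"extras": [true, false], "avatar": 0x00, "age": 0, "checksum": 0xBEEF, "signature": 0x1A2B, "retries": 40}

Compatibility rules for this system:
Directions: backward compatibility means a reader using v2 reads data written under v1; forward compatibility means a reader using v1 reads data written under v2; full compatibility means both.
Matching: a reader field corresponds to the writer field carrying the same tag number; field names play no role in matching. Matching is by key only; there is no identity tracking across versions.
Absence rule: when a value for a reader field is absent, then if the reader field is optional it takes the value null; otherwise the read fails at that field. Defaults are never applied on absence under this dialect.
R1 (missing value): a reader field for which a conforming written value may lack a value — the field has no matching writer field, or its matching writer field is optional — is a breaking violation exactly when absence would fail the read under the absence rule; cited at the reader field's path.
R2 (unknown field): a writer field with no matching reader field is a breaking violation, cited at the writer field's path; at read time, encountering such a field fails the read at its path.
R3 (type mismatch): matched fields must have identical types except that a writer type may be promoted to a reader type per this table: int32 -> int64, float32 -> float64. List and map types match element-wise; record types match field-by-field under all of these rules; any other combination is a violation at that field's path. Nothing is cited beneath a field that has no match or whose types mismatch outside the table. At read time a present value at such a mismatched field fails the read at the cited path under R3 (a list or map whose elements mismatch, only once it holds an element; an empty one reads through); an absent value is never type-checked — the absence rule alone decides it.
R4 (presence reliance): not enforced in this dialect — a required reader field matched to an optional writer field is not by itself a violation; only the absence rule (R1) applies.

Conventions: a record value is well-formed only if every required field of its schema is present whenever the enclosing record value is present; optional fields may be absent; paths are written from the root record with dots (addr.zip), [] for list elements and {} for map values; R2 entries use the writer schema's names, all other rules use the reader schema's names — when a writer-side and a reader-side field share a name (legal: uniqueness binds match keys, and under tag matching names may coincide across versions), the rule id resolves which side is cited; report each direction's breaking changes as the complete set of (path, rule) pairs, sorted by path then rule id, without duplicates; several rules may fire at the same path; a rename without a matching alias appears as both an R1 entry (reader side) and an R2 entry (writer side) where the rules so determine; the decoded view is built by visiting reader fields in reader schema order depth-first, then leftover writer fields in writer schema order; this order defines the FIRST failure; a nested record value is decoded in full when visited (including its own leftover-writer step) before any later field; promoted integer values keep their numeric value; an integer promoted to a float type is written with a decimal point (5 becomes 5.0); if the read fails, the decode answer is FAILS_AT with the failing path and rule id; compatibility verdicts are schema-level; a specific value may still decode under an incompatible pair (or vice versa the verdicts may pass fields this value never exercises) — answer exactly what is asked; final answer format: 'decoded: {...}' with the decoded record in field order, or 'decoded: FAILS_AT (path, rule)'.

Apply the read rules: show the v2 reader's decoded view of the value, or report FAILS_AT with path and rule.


in Order below, arrows point writer -> reader
decode (reader v2):
  extras := [true, false]
  avatar := 0x00
  age := 0
  checksum := 0xBEEF
  signature := 0x1A2B
  rating := null (not supplied -> null)
  retries := 40
  => decoded: {"extras": [true, false], "avatar": 0x00, "age": 0, "checksum": 0xBEEF, "signature": 0x1A2B, "rating": null, "retries": 40}
the rest of the Order diff is inert for this question:
  field rating in record Order: tag 12 changed to 34 -> affects the rule determinations only; this particular Order value decodes identically
  field retries in record Order: required changed to optional -> affects the rule determinations only; this particular Order value decodes identically

decoded: {"extras": [true, false], "avatar": 0x00, "age": 0, "checksum": 0xBEEF, "signature": 0x1A2B, "rating": null, "retries": 40}


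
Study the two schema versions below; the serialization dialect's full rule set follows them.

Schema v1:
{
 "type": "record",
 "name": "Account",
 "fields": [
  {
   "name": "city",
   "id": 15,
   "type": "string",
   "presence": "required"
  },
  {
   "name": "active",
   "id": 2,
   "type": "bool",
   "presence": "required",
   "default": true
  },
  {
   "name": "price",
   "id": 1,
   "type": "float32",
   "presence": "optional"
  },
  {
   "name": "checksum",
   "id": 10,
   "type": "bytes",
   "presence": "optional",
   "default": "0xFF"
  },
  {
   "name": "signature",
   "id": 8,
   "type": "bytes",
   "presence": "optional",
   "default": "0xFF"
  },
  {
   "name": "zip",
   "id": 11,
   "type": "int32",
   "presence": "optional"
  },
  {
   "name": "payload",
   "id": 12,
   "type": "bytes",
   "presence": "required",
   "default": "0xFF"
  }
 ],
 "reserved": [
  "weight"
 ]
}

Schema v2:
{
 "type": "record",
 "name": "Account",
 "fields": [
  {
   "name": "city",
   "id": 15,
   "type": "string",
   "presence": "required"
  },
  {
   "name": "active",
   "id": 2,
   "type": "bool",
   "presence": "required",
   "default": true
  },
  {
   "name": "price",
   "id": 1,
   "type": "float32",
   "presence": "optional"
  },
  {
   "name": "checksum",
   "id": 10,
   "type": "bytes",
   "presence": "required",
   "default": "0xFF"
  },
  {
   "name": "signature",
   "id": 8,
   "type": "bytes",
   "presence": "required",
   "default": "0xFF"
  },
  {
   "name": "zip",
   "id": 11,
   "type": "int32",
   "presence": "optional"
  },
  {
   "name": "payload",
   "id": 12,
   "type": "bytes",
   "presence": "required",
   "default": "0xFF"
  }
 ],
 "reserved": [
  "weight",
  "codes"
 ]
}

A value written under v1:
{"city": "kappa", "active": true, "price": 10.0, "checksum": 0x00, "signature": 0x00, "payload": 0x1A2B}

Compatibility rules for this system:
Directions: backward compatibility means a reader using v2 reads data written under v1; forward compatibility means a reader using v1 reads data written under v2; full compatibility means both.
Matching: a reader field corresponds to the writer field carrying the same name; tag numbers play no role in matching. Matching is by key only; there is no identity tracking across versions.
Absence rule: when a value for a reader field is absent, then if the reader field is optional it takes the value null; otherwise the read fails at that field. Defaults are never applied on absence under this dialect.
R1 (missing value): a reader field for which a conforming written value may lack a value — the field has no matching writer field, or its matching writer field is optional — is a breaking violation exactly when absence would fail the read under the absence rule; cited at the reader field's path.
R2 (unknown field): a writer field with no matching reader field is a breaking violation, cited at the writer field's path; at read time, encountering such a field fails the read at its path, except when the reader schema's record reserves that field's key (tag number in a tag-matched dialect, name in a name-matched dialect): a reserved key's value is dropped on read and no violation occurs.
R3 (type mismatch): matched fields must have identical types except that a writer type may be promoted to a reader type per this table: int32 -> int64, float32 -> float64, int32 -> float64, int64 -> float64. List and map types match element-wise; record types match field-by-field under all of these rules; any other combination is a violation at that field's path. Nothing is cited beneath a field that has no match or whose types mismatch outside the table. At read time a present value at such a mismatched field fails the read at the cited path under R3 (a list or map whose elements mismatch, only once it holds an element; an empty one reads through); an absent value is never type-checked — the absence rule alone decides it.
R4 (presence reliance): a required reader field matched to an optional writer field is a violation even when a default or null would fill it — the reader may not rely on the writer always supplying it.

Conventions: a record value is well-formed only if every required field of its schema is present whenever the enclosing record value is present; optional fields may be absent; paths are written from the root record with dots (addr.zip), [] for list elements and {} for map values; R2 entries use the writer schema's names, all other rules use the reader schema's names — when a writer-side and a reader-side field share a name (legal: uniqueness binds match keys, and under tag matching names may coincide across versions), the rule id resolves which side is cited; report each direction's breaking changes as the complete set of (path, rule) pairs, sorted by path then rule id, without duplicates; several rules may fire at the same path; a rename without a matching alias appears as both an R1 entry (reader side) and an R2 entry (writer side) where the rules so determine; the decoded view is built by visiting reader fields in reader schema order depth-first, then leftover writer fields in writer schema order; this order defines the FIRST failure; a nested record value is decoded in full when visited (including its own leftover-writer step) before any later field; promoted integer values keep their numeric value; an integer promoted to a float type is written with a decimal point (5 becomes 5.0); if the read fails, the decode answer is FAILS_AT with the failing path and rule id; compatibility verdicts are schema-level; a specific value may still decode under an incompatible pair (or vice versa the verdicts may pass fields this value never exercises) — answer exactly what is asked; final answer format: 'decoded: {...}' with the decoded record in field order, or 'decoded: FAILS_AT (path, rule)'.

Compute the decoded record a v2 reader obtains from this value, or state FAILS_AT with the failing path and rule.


each type pair in Account: writer, then reader
decode (reader v2):
  city := "kappa"
  active := true
  price := 10.0
  checksum := 0x00
  signature := 0x00
  zip := null (absent, optional -> null)
  payload := 0x1A2B
  => decoded: {"city": "kappa", "active": true, "price": 10.0, "checksum": 0x00, "signature": 0x00, "zip": null, "payload": 0x1A2B}
remaining Account differences; none change what is asked:
  field signature in record Account: optional changed to required -> a verdict-level change on Account — the shown value reads the same
  field checksum in record Account: optional changed to required -> a verdict-level change on Account — the shown value reads the same

decoded: {"city": "kappa", "active": true, "price": 10.0, "checksum": 0x00, "signature": 0x00, "zip": null, "payload": 0x1A2B}


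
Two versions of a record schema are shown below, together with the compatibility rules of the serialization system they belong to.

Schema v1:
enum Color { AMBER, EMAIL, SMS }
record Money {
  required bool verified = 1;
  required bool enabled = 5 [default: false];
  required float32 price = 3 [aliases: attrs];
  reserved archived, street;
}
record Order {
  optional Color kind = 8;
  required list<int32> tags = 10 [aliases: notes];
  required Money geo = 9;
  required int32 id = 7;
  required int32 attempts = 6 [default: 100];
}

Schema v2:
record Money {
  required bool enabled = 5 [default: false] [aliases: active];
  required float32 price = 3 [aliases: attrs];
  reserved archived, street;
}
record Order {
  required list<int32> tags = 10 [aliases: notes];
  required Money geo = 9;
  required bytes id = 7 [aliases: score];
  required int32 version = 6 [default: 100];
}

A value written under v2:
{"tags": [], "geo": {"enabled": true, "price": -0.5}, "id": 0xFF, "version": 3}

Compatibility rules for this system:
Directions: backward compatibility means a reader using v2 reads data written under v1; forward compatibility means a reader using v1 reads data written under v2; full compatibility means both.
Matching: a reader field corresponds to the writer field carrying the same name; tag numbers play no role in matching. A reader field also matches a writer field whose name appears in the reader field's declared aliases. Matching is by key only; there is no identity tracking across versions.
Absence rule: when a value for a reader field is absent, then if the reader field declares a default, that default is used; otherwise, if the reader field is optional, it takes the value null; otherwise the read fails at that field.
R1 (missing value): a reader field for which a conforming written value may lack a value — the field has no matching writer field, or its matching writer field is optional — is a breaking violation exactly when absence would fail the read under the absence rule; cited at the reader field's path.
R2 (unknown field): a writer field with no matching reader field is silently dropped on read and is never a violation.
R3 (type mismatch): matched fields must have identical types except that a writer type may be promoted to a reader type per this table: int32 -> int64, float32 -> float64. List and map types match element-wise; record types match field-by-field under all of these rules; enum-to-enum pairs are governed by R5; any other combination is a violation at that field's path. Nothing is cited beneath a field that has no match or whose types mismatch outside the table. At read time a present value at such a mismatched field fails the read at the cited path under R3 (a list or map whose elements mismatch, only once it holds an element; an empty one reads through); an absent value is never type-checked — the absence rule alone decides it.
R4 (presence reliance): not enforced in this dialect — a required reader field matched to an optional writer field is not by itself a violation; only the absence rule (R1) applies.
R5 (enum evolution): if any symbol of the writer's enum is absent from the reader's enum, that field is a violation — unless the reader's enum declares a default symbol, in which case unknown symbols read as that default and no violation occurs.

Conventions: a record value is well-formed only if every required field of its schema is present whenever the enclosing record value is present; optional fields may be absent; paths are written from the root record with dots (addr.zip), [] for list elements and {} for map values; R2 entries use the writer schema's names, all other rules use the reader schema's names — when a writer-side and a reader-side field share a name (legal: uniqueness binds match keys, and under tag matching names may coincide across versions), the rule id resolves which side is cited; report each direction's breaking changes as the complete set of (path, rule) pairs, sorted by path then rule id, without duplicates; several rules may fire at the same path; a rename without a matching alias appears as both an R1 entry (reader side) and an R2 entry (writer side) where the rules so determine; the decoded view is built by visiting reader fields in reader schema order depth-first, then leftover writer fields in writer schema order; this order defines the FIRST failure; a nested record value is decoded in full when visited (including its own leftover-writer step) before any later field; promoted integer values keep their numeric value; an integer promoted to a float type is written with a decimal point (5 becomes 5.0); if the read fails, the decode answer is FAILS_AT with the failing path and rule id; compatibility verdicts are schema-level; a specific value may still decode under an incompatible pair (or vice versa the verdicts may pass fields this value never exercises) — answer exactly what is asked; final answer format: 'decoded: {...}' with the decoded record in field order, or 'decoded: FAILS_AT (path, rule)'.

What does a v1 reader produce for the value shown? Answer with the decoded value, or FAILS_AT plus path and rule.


each type pair in Order: writer, then reader
decode walk for Order under reader schema v1:
  kind := null (not supplied -> null)
  tags := []
  read fails at geo.verified under R1 (no fill)
  => FAILS_AT (geo.verified, R1)
checking off the Order differences that do not matter here:
  removed field kind from record Order -> no rule fires on it and the decoded Order view is identical with or without it
  field id in record Order: type int32 changed to bytes -> affects the rule determinations only; this particular Order value decodes identically
  renamed field attempts to version in record Order -> no rule fires on it and the decoded Order view is identical with or without it

decoded: FAILS_AT (geo.verified, R1)


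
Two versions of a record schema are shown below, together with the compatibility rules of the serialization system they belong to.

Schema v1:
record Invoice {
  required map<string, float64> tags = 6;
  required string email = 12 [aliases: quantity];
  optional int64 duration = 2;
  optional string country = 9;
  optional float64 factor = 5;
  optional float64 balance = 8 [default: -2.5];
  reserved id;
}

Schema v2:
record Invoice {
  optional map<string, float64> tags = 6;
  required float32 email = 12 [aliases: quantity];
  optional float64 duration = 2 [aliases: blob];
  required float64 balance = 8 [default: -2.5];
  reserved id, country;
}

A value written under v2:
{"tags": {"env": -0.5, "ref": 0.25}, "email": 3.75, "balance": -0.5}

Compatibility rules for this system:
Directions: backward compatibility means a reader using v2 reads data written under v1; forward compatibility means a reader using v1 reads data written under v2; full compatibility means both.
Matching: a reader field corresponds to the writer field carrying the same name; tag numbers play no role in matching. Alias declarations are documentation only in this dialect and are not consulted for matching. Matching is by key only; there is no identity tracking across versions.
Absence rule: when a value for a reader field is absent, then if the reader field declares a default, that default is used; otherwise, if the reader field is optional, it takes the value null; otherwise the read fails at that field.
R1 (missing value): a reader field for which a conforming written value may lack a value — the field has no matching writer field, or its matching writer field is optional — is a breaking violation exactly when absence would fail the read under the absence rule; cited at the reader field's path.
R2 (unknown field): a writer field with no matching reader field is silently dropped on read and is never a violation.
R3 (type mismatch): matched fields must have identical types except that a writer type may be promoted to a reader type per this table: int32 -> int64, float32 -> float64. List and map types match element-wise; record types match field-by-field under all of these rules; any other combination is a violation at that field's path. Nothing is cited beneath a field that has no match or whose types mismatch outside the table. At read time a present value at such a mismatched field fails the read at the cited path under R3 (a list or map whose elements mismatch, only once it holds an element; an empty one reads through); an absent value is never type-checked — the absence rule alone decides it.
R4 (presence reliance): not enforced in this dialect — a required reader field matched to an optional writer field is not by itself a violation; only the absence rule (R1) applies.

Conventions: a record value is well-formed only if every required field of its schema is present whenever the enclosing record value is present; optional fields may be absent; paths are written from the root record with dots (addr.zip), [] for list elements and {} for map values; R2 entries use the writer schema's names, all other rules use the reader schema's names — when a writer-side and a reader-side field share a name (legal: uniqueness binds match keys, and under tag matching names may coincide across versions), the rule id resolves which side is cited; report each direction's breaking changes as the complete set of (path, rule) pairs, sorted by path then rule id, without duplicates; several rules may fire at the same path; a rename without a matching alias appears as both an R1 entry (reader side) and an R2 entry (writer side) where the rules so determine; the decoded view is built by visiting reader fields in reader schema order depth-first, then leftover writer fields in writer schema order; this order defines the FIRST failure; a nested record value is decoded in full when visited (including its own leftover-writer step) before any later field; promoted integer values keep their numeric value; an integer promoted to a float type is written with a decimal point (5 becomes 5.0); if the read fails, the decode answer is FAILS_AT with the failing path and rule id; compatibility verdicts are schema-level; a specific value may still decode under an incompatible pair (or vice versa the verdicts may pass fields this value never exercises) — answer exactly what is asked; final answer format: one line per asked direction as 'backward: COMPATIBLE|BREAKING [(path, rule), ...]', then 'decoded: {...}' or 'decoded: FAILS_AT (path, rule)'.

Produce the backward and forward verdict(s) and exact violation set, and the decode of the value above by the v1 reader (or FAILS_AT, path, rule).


backward: BREAKING [(duration, R3), (email, R3)]; forward: BREAKING [(duration, R3), (email, R3), (tags, R1)]; decoded: FAILS_AT (email, R3)

the writer's type comes first in each Invoice pair
backward analysis of Invoice with v2 as reader and v1 as writer:
  tags <- tags (map<string, float64> -> map<string, float64>, writer required)
  email <- email (string -> float32, writer required)
  duration <- duration (int64 -> float64, writer optional)
  balance <- balance (float64 -> float64, writer optional)
  writer field country has no reader counterpart
  writer field factor has no reader counterpart
  violation R3 at duration
  violation R3 at email
  => backward verdict for Invoice: BREAKING, 2 violation(s)
forward analysis of Invoice with v1 as reader and v2 as writer:
  tags <- tags (map<string, float64> -> map<string, float64>, writer optional)
  email <- email (float32 -> string, writer required)
  duration <- duration (float64 -> int64, writer optional)
  country: no writer-side match
  factor: no writer-side match
  balance <- balance (float64 -> float64, writer required)
  violation R3 at duration
  violation R3 at email
  violation R1 at tags
  => forward verdict for Invoice: BREAKING, 3 violation(s)
decode walk for Invoice under reader schema v1:
  tags := {"env": -0.5, "ref": 0.25}
  read fails at email under R3
  => FAILS_AT (email, R3)


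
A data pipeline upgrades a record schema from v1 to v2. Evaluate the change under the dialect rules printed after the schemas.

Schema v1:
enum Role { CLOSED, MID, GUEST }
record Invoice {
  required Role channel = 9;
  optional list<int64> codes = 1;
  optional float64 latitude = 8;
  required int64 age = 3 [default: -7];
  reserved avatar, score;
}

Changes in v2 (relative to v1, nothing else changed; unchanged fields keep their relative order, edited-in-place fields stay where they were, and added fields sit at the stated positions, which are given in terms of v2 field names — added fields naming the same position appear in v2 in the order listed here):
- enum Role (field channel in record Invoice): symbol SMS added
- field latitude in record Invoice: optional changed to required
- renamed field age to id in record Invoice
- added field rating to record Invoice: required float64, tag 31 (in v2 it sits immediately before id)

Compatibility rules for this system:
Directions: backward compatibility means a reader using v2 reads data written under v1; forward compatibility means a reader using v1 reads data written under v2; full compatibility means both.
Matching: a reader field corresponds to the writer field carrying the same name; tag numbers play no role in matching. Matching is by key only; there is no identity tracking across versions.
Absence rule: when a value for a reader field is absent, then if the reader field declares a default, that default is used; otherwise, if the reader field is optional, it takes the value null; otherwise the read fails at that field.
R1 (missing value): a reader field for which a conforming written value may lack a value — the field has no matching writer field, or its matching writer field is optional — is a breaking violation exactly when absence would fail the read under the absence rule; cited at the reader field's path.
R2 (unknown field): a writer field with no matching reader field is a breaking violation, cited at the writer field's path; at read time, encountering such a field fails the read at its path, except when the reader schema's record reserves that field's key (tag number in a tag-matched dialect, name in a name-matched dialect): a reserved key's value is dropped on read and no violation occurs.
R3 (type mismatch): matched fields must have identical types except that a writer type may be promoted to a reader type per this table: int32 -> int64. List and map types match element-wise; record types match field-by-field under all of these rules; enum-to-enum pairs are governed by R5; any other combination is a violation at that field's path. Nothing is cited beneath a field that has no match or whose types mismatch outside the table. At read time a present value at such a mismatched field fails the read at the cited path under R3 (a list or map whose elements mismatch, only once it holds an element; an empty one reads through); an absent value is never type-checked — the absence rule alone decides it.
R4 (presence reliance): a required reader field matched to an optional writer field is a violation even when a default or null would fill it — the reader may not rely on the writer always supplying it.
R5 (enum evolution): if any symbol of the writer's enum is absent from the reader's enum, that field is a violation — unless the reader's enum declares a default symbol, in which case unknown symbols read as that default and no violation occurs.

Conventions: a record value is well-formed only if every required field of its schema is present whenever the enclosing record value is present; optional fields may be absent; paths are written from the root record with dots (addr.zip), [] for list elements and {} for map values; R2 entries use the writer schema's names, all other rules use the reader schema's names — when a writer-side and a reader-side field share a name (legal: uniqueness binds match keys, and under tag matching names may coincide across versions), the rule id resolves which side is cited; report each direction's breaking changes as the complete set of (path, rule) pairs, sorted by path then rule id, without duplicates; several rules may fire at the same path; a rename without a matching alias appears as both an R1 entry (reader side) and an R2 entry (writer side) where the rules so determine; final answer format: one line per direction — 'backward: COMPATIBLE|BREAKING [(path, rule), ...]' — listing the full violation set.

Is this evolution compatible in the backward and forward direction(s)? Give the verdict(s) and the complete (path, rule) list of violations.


each type pair in Invoice: writer, then reader
backward for Invoice (reader v2, writer v1):
  writer required, Role -> Role: reader channel maps from writer channel
  writer optional, list<int64> -> list<int64>: reader codes maps from writer codes
  writer optional, float64 -> float64: reader latitude maps from writer latitude
  rating: no writer match
  id: no writer match
  writer field age has no reader counterpart
  rule R2 violated at age
  rule R1 violated at latitude
  rule R4 violated at latitude
  rule R1 violated at rating
  => 4 violation(s): backward is BREAKING for Invoice
forward for Invoice (reader v1, writer v2):
  writer required, Role -> Role: reader channel maps from writer channel
  writer optional, list<int64> -> list<int64>: reader codes maps from writer codes
  writer required, float64 -> float64: reader latitude maps from writer latitude
  age: no writer match
  writer field rating has no reader counterpart
  writer field id has no reader counterpart
  rule R5 violated at channel
  rule R2 violated at id
  rule R2 violated at rating
  => 3 violation(s): forward is BREAKING for Invoice

backward: BREAKING [(age, R2), (latitude, R1), (latitude, R4), (rating, R1)]; forward: BREAKING [(channel, R5), (id, R2), (rating, R2)]


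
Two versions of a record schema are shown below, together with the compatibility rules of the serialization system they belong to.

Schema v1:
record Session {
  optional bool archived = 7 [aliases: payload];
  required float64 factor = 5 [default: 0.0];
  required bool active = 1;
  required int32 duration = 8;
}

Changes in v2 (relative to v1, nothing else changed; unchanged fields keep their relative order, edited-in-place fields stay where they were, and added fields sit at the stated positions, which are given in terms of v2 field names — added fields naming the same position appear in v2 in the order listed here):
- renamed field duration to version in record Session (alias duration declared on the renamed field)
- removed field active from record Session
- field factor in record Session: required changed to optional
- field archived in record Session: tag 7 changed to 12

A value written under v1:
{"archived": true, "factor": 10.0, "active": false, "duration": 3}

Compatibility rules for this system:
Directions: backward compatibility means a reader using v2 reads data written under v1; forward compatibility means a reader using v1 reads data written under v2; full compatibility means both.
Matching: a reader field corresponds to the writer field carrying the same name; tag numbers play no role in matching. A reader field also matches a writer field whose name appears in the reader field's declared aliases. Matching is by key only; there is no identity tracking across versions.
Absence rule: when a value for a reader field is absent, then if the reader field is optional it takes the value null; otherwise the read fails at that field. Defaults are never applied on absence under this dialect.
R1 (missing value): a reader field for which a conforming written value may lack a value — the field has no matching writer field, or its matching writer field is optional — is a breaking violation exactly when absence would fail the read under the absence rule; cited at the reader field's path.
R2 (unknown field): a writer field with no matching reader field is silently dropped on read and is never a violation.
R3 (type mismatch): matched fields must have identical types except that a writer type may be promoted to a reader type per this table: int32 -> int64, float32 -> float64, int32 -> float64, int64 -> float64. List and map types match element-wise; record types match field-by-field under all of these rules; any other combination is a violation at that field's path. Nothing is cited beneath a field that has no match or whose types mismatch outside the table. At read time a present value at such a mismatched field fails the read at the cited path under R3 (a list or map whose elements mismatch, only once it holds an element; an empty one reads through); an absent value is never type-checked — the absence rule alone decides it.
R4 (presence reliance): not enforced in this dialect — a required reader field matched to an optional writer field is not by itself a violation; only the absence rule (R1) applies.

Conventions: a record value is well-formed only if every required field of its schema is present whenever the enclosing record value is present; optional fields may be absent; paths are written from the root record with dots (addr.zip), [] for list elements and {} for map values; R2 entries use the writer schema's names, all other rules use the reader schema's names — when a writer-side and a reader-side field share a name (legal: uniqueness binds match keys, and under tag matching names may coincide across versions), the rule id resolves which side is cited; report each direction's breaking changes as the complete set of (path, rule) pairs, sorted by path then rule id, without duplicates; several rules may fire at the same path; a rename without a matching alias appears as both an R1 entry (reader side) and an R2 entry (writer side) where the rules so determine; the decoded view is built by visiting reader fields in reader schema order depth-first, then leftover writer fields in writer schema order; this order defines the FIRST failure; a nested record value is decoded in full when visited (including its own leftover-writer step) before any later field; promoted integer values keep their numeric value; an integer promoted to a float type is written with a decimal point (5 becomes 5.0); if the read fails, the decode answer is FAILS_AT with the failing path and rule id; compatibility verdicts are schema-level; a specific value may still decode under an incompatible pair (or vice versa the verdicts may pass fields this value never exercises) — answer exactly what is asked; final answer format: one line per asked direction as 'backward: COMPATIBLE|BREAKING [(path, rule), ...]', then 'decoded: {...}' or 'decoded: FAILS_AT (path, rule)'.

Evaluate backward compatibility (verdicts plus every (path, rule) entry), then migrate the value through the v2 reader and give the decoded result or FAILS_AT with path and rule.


backward: COMPATIBLE []; decoded: {"archived": true, "factor": 10.0, "version": 3}

the writer's type comes first in each Session pair
backward for Session (reader v2, writer v1):
  archived: paired with writer archived (bool -> bool; writer optional)
  factor: paired with writer factor (float64 -> float64; writer required)
  version: paired with writer duration (int32 -> int32; writer required)
  writer active: unknown to reader
  => backward: COMPATIBLE
decode (reader v2):
  archived := true
  factor := 10.0
  version := 3 (from writer duration)
  writer active: no reader field; dropped
  => decoded: {"archived": true, "factor": 10.0, "version": 3}
the rest of the Session diff is inert for this question:
  field factor in record Session: required changed to optional -> its effect on Session is confined to the forward direction, not asked
  field archived in record Session: tag 7 changed to 12 -> fires no rule on Session, leaving the asked answer as it is


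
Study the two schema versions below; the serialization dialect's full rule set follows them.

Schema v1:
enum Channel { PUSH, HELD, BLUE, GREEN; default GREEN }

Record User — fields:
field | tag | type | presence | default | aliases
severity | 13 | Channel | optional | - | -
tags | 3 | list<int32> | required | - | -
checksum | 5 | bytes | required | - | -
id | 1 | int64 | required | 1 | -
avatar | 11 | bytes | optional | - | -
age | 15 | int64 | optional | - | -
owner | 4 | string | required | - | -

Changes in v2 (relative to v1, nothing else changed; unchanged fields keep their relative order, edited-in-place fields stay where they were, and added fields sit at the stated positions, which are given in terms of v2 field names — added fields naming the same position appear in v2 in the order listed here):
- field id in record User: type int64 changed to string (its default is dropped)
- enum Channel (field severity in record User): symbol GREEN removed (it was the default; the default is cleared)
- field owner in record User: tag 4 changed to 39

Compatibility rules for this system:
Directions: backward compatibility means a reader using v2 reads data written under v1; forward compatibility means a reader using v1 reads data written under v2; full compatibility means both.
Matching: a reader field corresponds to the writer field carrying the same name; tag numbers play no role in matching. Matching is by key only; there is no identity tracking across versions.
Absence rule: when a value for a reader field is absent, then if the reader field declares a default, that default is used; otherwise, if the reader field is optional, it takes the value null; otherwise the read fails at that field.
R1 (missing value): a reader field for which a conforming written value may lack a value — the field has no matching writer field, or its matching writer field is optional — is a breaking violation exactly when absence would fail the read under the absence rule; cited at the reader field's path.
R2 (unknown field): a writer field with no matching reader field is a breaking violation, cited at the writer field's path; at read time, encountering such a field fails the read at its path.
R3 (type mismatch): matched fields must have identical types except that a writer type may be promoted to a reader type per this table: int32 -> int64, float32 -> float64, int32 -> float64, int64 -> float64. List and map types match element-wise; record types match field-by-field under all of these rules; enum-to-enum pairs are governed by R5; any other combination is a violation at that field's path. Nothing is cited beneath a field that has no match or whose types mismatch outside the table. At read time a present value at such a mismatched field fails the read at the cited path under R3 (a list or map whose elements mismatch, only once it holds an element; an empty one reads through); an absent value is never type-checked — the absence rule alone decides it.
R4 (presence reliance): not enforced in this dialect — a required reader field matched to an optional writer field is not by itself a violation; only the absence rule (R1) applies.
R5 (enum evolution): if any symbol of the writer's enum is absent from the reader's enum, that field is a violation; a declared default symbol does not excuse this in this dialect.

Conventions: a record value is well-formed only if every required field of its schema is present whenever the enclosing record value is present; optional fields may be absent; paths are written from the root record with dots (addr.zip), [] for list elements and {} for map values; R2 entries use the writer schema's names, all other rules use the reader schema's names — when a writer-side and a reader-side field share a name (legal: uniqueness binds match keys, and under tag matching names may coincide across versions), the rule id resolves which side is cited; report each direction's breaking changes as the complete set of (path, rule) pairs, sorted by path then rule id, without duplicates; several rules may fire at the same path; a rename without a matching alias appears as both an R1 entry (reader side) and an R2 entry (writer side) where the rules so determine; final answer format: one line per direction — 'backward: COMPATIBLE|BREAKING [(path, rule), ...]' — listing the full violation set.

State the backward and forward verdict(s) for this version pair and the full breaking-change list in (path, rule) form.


backward: BREAKING [(id, R3), (severity, R5)]; forward: BREAKING [(id, R3)]

arrows below run writer -> reader for User
checking backward for User: reader v2 against writer v1:
  severity <- severity (Channel -> Channel, writer optional)
  tags <- tags (list<int32> -> list<int32>, writer required)
  checksum <- checksum (bytes -> bytes, writer required)
  id <- id (int64 -> string, writer required)
  avatar <- avatar (bytes -> bytes, writer optional)
  age <- age (int64 -> int64, writer optional)
  owner <- owner (string -> string, writer required)
  breaking: (id, R3)
  breaking: (severity, R5)
  => backward verdict for User: BREAKING, 2 violation(s)
checking forward for User: reader v1 against writer v2:
  severity <- severity (Channel -> Channel, writer optional)
  tags <- tags (list<int32> -> list<int32>, writer required)
  checksum <- checksum (bytes -> bytes, writer required)
  id <- id (string -> int64, writer required)
  avatar <- avatar (bytes -> bytes, writer optional)
  age <- age (int64 -> int64, writer optional)
  owner <- owner (string -> string, writer required)
  breaking: (id, R3)
  => forward verdict for User: BREAKING, 1 violation(s)
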